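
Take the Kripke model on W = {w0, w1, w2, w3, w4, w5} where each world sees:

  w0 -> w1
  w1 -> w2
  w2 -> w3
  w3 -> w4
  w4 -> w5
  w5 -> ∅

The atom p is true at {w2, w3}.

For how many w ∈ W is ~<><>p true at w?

w0: <><>p is T. ✗
w1: <><>p is T. ✗
w2: <><>p is F. ✓
w3: <><>p is F. ✓
w4: <><>p is F. ✓
w5: <><>p is F. ✓
Satisfying worlds: {w2, w3, w4, w5}.

4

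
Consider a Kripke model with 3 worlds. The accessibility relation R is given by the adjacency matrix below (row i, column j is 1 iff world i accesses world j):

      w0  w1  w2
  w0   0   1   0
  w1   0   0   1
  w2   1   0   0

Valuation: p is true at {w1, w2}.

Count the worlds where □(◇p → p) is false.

w0: successors {w1}; ◇p → p there: w1:T. ✓
w1: successors {w2}; ◇p → p there: w2:T. ✓
w2: successors {w0}; ◇p → p there: w0:F. ✗
Satisfying worlds: {w0, w1}.
So □(◇p → p) fails at the other 1 world.

1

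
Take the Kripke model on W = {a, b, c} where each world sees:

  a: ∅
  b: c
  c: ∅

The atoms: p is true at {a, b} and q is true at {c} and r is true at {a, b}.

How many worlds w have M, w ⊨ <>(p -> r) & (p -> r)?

1

a: <>(p -> r) is F, p -> r is T. ✗
b: <>(p -> r) is T, p -> r is T. ✓
c: <>(p -> r) is F, p -> r is T. ✗
Satisfying worlds: {b}.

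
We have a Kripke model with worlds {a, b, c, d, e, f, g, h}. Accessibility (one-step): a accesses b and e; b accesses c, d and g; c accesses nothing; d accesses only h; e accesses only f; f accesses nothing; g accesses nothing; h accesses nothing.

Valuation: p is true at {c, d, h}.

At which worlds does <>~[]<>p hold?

a: successors {b, e}; ~[]<>p there: b:T, e:T. ✓
b: successors {c, d, g}; ~[]<>p there: c:F, d:T, g:F. ✓
c: no successors, so <>~[]<>p fails. ✗
d: successors {h}; ~[]<>p there: h:F. ✗
e: successors {f}; ~[]<>p there: f:F. ✗
f: no successors, so <>~[]<>p fails. ✗
g: no successors, so <>~[]<>p fails. ✗
h: no successors, so <>~[]<>p fails. ✗

{a, b}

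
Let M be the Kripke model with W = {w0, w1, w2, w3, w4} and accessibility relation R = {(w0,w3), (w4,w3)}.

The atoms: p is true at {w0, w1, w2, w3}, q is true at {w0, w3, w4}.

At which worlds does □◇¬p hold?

{w1, w2, w3}

w0: successors {w3}; ◇¬p there: w3:F. ✗
w1: no successors, so □◇¬p holds vacuously. ✓
w2: no successors, so □◇¬p holds vacuously. ✓
w3: no successors, so □◇¬p holds vacuously. ✓
w4: successors {w3}; ◇¬p there: w3:F. ✗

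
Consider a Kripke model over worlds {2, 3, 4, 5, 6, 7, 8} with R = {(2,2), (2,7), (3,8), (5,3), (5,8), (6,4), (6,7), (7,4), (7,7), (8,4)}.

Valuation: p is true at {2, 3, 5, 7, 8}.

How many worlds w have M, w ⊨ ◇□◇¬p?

4

2: successors {2, 7}; □◇¬p there: 2:F, 7:F. ✗
3: successors {8}; □◇¬p there: 8:F. ✗
4: no successors, so ◇□◇¬p fails. ✗
5: successors {3, 8}; □◇¬p there: 3:T, 8:F. ✓
6: successors {4, 7}; □◇¬p there: 4:T, 7:F. ✓
7: successors {4, 7}; □◇¬p there: 4:T, 7:F. ✓
8: successors {4}; □◇¬p there: 4:T. ✓
Satisfying worlds: {5, 6, 7, 8}.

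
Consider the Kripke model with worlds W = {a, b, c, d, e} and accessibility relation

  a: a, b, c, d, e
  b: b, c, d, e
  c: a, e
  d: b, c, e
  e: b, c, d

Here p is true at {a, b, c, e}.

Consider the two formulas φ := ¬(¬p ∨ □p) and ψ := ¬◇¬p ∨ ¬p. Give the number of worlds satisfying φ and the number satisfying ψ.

For ¬(¬p ∨ □p):
a: ¬p ∨ □p is F. ✓
b: ¬p ∨ □p is F. ✓
c: ¬p ∨ □p is T. ✗
d: ¬p ∨ □p is T. ✗
e: ¬p ∨ □p is F. ✓
— 3 worlds.
For ¬◇¬p ∨ ¬p:
a: ¬◇¬p is F, ¬p is F. ✗
b: ¬◇¬p is F, ¬p is F. ✗
c: ¬◇¬p is T, ¬p is F. ✓
d: ¬◇¬p is T, ¬p is T. ✓
e: ¬◇¬p is F, ¬p is F. ✗
— 2 worlds.

3 and 2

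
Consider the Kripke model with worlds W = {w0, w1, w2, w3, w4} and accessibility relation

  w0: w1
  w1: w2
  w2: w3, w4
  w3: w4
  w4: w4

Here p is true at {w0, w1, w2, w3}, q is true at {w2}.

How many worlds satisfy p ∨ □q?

4

w0: p is T, □q is F. ✓
w1: p is T, □q is T. ✓
w2: p is T, □q is F. ✓
w3: p is T, □q is F. ✓
w4: p is F, □q is F. ✗
Satisfying worlds: {w0, w1, w2, w3}.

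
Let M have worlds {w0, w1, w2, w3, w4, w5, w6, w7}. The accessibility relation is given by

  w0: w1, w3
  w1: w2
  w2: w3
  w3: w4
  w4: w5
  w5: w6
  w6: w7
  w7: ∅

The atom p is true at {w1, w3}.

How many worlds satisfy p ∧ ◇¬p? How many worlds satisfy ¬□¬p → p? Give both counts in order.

2 and 6

For p ∧ ◇¬p:
w0: p is F, ◇¬p is F. ✗
w1: p is T, ◇¬p is T. ✓
w2: p is F, ◇¬p is F. ✗
w3: p is T, ◇¬p is T. ✓
w4: p is F, ◇¬p is T. ✗
w5: p is F, ◇¬p is T. ✗
w6: p is F, ◇¬p is T. ✗
w7: p is F, ◇¬p is F. ✗
— 2 worlds.
For ¬□¬p → p:
w0: ¬□¬p is T, p is F. ✗
w1: ¬□¬p is F, p is T. ✓
w2: ¬□¬p is T, p is F. ✗
w3: ¬□¬p is F, p is T. ✓
w4: ¬□¬p is F, p is F. ✓
w5: ¬□¬p is F, p is F. ✓
w6: ¬□¬p is F, p is F. ✓
w7: ¬□¬p is F, p is F. ✓
— 6 worlds.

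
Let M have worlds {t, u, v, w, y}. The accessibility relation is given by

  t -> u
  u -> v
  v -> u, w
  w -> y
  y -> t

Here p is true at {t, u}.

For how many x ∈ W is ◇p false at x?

t: successors {u}; p there: u:T. ✓
u: successors {v}; p there: v:F. ✗
v: successors {u, w}; p there: u:T, w:F. ✓
w: successors {y}; p there: y:F. ✗
y: successors {t}; p there: t:T. ✓
Satisfying worlds: {t, v, y}.
So ◇p fails at the other 2 worlds.

2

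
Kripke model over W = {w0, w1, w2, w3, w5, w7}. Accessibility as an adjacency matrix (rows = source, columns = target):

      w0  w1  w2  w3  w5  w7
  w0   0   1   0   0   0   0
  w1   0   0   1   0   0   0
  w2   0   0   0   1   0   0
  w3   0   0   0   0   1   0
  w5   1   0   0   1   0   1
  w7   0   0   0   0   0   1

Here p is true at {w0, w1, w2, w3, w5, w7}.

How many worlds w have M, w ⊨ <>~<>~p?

6

w0: successors {w1}; ~<>~p there: w1:T. ✓
w1: successors {w2}; ~<>~p there: w2:T. ✓
w2: successors {w3}; ~<>~p there: w3:T. ✓
w3: successors {w5}; ~<>~p there: w5:T. ✓
w5: successors {w0, w3, w7}; ~<>~p there: w0:T, w3:T, w7:T. ✓
w7: successors {w7}; ~<>~p there: w7:T. ✓
Satisfying worlds: {w0, w1, w2, w3, w5, w7}.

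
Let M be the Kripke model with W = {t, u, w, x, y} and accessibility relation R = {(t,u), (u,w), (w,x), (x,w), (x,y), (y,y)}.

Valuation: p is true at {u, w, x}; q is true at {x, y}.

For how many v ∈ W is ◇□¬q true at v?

t: successors {u}; □¬q there: u:T. ✓
u: successors {w}; □¬q there: w:F. ✗
w: successors {x}; □¬q there: x:F. ✗
x: successors {w, y}; □¬q there: w:F, y:F. ✗
y: successors {y}; □¬q there: y:F. ✗
Satisfying worlds: {t}.

1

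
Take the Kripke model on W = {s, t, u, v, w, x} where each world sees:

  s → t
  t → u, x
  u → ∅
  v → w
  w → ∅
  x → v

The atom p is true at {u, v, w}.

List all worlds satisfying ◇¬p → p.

{u, v, w, x}

s: ◇¬p is T, p is F. ✗
t: ◇¬p is T, p is F. ✗
u: ◇¬p is F, p is T. ✓
v: ◇¬p is F, p is T. ✓
w: ◇¬p is F, p is T. ✓
x: ◇¬p is F, p is F. ✓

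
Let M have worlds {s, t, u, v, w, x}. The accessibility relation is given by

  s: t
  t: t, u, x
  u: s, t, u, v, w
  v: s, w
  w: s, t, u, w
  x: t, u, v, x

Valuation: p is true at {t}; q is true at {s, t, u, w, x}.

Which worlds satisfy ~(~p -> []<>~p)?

s: ~p -> []<>~p is T. ✗
t: ~p -> []<>~p is T. ✗
u: ~p -> []<>~p is F. ✓
v: ~p -> []<>~p is F. ✓
w: ~p -> []<>~p is F. ✓
x: ~p -> []<>~p is T. ✗

{u, v, w}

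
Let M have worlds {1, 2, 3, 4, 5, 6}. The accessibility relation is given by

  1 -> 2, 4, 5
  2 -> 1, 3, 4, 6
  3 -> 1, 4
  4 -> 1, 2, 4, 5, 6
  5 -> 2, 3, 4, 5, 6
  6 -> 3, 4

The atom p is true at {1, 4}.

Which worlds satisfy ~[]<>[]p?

1: []<>[]p is F. ✓
2: []<>[]p is F. ✓
3: []<>[]p is F. ✓
4: []<>[]p is F. ✓
5: []<>[]p is F. ✓
6: []<>[]p is F. ✓

{1, 2, 3, 4, 5, 6}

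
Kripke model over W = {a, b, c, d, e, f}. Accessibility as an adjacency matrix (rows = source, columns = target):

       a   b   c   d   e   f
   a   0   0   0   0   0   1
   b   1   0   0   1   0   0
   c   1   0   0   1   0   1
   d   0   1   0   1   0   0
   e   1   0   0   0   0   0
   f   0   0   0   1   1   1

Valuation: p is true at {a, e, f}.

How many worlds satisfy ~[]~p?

a: []~p is F. ✓
b: []~p is F. ✓
c: []~p is F. ✓
d: []~p is T. ✗
e: []~p is F. ✓
f: []~p is F. ✓
Satisfying worlds: {a, b, c, e, f}.

5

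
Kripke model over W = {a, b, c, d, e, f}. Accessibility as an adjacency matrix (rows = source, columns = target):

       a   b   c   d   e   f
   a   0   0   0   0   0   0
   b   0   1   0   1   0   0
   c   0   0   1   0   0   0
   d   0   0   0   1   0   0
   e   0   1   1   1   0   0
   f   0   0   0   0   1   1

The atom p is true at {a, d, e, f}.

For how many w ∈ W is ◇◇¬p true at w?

4

a: no successors, so ◇◇¬p fails. ✗
b: successors {b, d}; ◇¬p there: b:T, d:F. ✓
c: successors {c}; ◇¬p there: c:T. ✓
d: successors {d}; ◇¬p there: d:F. ✗
e: successors {b, c, d}; ◇¬p there: b:T, c:T, d:F. ✓
f: successors {e, f}; ◇¬p there: e:T, f:F. ✓
Satisfying worlds: {b, c, e, f}.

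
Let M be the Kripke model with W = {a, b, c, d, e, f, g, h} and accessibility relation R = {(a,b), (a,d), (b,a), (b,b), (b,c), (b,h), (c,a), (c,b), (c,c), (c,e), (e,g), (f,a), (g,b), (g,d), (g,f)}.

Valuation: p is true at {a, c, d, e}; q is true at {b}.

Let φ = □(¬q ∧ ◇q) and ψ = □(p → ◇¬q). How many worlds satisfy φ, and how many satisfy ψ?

4 and 6

For □(¬q ∧ ◇q):
a: successors {b, d}; ¬q ∧ ◇q there: b:F, d:F. ✗
b: successors {a, b, c, h}; ¬q ∧ ◇q there: a:T, b:F, c:T, h:F. ✗
c: successors {a, b, c, e}; ¬q ∧ ◇q there: a:T, b:F, c:T, e:F. ✗
d: no successors, so □(¬q ∧ ◇q) holds vacuously. ✓
e: successors {g}; ¬q ∧ ◇q there: g:T. ✓
f: successors {a}; ¬q ∧ ◇q there: a:T. ✓
g: successors {b, d, f}; ¬q ∧ ◇q there: b:F, d:F, f:F. ✗
h: no successors, so □(¬q ∧ ◇q) holds vacuously. ✓
— 4 worlds.
For □(p → ◇¬q):
a: successors {b, d}; p → ◇¬q there: b:T, d:F. ✗
b: successors {a, b, c, h}; p → ◇¬q there: a:T, b:T, c:T, h:T. ✓
c: successors {a, b, c, e}; p → ◇¬q there: a:T, b:T, c:T, e:T. ✓
d: no successors, so □(p → ◇¬q) holds vacuously. ✓
e: successors {g}; p → ◇¬q there: g:T. ✓
f: successors {a}; p → ◇¬q there: a:T. ✓
g: successors {b, d, f}; p → ◇¬q there: b:T, d:F, f:T. ✗
h: no successors, so □(p → ◇¬q) holds vacuously. ✓
— 6 worlds.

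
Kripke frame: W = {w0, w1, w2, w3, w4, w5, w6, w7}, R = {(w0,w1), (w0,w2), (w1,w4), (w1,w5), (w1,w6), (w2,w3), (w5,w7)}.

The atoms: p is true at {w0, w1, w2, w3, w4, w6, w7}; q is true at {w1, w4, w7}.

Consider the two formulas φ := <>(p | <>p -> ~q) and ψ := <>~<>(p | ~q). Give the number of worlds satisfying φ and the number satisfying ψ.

For <>(p | <>p -> ~q):
w0: successors {w1, w2}; p | <>p -> ~q there: w1:F, w2:T. ✓
w1: successors {w4, w5, w6}; p | <>p -> ~q there: w4:F, w5:T, w6:T. ✓
w2: successors {w3}; p | <>p -> ~q there: w3:T. ✓
w3: no successors, so <>(p | <>p -> ~q) fails. ✗
w4: no successors, so <>(p | <>p -> ~q) fails. ✗
w5: successors {w7}; p | <>p -> ~q there: w7:F. ✗
w6: no successors, so <>(p | <>p -> ~q) fails. ✗
w7: no successors, so <>(p | <>p -> ~q) fails. ✗
— 3 worlds.
For <>~<>(p | ~q):
w0: successors {w1, w2}; ~<>(p | ~q) there: w1:F, w2:F. ✗
w1: successors {w4, w5, w6}; ~<>(p | ~q) there: w4:T, w5:F, w6:T. ✓
w2: successors {w3}; ~<>(p | ~q) there: w3:T. ✓
w3: no successors, so <>~<>(p | ~q) fails. ✗
w4: no successors, so <>~<>(p | ~q) fails. ✗
w5: successors {w7}; ~<>(p | ~q) there: w7:T. ✓
w6: no successors, so <>~<>(p | ~q) fails. ✗
w7: no successors, so <>~<>(p | ~q) fails. ✗
— 3 worlds.

3 and 3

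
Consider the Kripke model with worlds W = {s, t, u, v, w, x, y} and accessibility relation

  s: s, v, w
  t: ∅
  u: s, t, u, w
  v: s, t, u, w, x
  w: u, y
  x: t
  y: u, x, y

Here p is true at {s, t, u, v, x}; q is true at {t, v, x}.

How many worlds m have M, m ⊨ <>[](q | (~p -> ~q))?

s: successors {s, v, w}; [](q | (~p -> ~q)) there: s:T, v:T, w:T. ✓
t: no successors, so <>[](q | (~p -> ~q)) fails. ✗
u: successors {s, t, u, w}; [](q | (~p -> ~q)) there: s:T, t:T, u:T, w:T. ✓
v: successors {s, t, u, w, x}; [](q | (~p -> ~q)) there: s:T, t:T, u:T, w:T, x:T. ✓
w: successors {u, y}; [](q | (~p -> ~q)) there: u:T, y:T. ✓
x: successors {t}; [](q | (~p -> ~q)) there: t:T. ✓
y: successors {u, x, y}; [](q | (~p -> ~q)) there: u:T, x:T, y:T. ✓
Satisfying worlds: {s, u, v, w, x, y}.

6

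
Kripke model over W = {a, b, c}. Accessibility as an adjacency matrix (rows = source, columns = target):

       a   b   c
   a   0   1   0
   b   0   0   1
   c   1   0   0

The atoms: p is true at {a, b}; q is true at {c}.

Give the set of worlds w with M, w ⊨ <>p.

a: successors {b}; p there: b:T. ✓
b: successors {c}; p there: c:F. ✗
c: successors {a}; p there: a:T. ✓

{a, c}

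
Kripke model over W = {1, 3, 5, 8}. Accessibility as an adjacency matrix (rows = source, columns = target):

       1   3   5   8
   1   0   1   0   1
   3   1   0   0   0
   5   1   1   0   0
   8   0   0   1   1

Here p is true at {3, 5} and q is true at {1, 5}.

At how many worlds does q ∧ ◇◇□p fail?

4

1: q is T, ◇◇□p is F. ✗
3: q is F, ◇◇□p is F. ✗
5: q is T, ◇◇□p is F. ✗
8: q is F, ◇◇□p is F. ✗
Satisfying worlds: ∅.
So q ∧ ◇◇□p fails at the other 4 worlds.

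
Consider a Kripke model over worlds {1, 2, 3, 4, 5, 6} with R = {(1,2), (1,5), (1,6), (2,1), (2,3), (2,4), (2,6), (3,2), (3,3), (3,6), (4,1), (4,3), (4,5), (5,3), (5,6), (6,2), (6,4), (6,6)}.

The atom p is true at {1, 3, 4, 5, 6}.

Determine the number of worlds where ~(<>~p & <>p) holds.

1: <>~p & <>p is T. ✗
2: <>~p & <>p is F. ✓
3: <>~p & <>p is T. ✗
4: <>~p & <>p is F. ✓
5: <>~p & <>p is F. ✓
6: <>~p & <>p is T. ✗
Satisfying worlds: {2, 4, 5}.

3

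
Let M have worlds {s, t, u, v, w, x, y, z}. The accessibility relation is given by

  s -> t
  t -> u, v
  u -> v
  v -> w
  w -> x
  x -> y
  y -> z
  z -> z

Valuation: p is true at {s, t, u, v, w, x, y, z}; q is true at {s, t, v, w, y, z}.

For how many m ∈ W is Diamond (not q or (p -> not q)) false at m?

s: successors {t}; not q or (p -> not q) there: t:F. ✗
t: successors {u, v}; not q or (p -> not q) there: u:T, v:F. ✓
u: successors {v}; not q or (p -> not q) there: v:F. ✗
v: successors {w}; not q or (p -> not q) there: w:F. ✗
w: successors {x}; not q or (p -> not q) there: x:T. ✓
x: successors {y}; not q or (p -> not q) there: y:F. ✗
y: successors {z}; not q or (p -> not q) there: z:F. ✗
z: successors {z}; not q or (p -> not q) there: z:F. ✗
Satisfying worlds: {t, w}.
So Diamond (not q or (p -> not q)) fails at the other 6 worlds.

6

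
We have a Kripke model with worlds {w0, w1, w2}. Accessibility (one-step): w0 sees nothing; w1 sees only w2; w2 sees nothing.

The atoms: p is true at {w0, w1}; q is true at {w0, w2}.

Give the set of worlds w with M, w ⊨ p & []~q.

{w0}

w0: p is T, []~q is T. ✓
w1: p is T, []~q is F. ✗
w2: p is F, []~q is T. ✗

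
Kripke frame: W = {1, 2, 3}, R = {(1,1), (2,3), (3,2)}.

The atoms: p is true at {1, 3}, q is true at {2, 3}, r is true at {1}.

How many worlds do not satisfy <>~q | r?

1: <>~q is T, r is T. ✓
2: <>~q is F, r is F. ✗
3: <>~q is F, r is F. ✗
Satisfying worlds: {1}.
So <>~q | r fails at the other 2 worlds.

2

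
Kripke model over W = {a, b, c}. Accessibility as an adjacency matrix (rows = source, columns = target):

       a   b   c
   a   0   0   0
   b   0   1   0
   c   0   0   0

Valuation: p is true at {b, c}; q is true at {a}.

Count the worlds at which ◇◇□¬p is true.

0

a: no successors, so ◇◇□¬p fails. ✗
b: successors {b}; ◇□¬p there: b:F. ✗
c: no successors, so ◇◇□¬p fails. ✗
Satisfying worlds: ∅.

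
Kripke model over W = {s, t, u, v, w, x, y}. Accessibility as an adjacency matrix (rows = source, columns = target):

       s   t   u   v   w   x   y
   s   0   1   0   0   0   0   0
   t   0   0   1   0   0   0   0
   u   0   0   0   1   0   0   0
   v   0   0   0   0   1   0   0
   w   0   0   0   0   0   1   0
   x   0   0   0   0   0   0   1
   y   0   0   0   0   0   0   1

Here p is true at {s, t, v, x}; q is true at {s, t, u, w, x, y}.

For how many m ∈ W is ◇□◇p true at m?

2

s: successors {t}; □◇p there: t:T. ✓
t: successors {u}; □◇p there: u:F. ✗
u: successors {v}; □◇p there: v:T. ✓
v: successors {w}; □◇p there: w:F. ✗
w: successors {x}; □◇p there: x:F. ✗
x: successors {y}; □◇p there: y:F. ✗
y: successors {y}; □◇p there: y:F. ✗
Satisfying worlds: {s, u}.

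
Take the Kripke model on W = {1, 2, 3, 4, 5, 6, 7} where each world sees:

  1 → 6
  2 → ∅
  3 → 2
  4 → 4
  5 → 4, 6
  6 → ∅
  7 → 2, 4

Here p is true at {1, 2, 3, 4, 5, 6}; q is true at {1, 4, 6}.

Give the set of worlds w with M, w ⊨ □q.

1: successors {6}; q there: 6:T. ✓
2: no successors, so □q holds vacuously. ✓
3: successors {2}; q there: 2:F. ✗
4: successors {4}; q there: 4:T. ✓
5: successors {4, 6}; q there: 4:T, 6:T. ✓
6: no successors, so □q holds vacuously. ✓
7: successors {2, 4}; q there: 2:F, 4:T. ✗

{1, 2, 4, 5, 6}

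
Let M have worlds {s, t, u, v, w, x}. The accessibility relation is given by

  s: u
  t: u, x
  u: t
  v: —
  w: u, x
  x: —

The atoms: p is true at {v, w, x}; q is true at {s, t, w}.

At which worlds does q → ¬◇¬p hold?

s: q is T, ¬◇¬p is F. ✗
t: q is T, ¬◇¬p is F. ✗
u: q is F, ¬◇¬p is F. ✓
v: q is F, ¬◇¬p is T. ✓
w: q is T, ¬◇¬p is F. ✗
x: q is F, ¬◇¬p is T. ✓

{u, v, x}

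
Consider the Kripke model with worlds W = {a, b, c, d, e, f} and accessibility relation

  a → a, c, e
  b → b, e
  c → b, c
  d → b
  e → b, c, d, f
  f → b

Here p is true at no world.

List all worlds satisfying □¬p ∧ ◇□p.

a: □¬p is T, ◇□p is F. ✗
b: □¬p is T, ◇□p is F. ✗
c: □¬p is T, ◇□p is F. ✗
d: □¬p is T, ◇□p is F. ✗
e: □¬p is T, ◇□p is F. ✗
f: □¬p is T, ◇□p is F. ✗

∅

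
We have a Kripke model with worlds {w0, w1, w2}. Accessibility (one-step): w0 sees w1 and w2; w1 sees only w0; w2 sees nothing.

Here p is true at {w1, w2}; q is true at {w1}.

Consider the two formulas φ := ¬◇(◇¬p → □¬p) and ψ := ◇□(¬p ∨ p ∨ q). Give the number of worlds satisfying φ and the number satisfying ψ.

For ¬◇(◇¬p → □¬p):
w0: ◇(◇¬p → □¬p) is T. ✗
w1: ◇(◇¬p → □¬p) is T. ✗
w2: ◇(◇¬p → □¬p) is F. ✓
— 1 world.
For ◇□(¬p ∨ p ∨ q):
w0: successors {w1, w2}; □(¬p ∨ p ∨ q) there: w1:T, w2:T. ✓
w1: successors {w0}; □(¬p ∨ p ∨ q) there: w0:T. ✓
w2: no successors, so ◇□(¬p ∨ p ∨ q) fails. ✗
— 2 worlds.

1 and 2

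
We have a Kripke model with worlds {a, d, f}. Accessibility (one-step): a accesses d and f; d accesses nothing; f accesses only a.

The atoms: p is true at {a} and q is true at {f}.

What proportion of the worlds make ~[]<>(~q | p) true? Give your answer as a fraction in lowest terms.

a: []<>(~q | p) is F. ✓
d: []<>(~q | p) is T. ✗
f: []<>(~q | p) is T. ✗
That's 1 of 3 worlds, so 1/3.

1/3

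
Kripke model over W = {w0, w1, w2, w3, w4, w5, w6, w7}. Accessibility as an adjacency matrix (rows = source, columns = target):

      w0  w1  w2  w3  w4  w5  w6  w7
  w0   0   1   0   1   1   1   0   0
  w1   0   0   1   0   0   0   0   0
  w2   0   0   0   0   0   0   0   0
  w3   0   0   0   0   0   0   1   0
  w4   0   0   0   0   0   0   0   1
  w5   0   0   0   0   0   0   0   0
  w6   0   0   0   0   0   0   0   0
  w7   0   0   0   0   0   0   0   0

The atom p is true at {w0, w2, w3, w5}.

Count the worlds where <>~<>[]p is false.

w0: successors {w1, w3, w4, w5}; ~<>[]p there: w1:F, w3:F, w4:F, w5:T. ✓
w1: successors {w2}; ~<>[]p there: w2:T. ✓
w2: no successors, so <>~<>[]p fails. ✗
w3: successors {w6}; ~<>[]p there: w6:T. ✓
w4: successors {w7}; ~<>[]p there: w7:T. ✓
w5: no successors, so <>~<>[]p fails. ✗
w6: no successors, so <>~<>[]p fails. ✗
w7: no successors, so <>~<>[]p fails. ✗
Satisfying worlds: {w0, w1, w3, w4}.
So <>~<>[]p fails at the other 4 worlds.

4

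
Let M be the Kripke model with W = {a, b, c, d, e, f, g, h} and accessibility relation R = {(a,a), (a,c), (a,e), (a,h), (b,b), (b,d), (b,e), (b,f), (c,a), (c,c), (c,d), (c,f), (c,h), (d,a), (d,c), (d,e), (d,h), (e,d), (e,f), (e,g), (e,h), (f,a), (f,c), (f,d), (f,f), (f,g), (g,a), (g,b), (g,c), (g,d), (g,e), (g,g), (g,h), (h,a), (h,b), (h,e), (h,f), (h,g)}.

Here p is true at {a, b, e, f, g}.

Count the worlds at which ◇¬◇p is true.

a: successors {a, c, e, h}; ¬◇p there: a:F, c:F, e:F, h:F. ✗
b: successors {b, d, e, f}; ¬◇p there: b:F, d:F, e:F, f:F. ✗
c: successors {a, c, d, f, h}; ¬◇p there: a:F, c:F, d:F, f:F, h:F. ✗
d: successors {a, c, e, h}; ¬◇p there: a:F, c:F, e:F, h:F. ✗
e: successors {d, f, g, h}; ¬◇p there: d:F, f:F, g:F, h:F. ✗
f: successors {a, c, d, f, g}; ¬◇p there: a:F, c:F, d:F, f:F, g:F. ✗
g: successors {a, b, c, d, e, g, h}; ¬◇p there: a:F, b:F, c:F, d:F, e:F, g:F, h:F. ✗
h: successors {a, b, e, f, g}; ¬◇p there: a:F, b:F, e:F, f:F, g:F. ✗
Satisfying worlds: ∅.

0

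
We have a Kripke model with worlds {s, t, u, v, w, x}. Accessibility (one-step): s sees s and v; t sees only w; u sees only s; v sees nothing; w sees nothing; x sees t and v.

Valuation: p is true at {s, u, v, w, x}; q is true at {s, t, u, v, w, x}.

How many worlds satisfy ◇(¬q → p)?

4

s: successors {s, v}; ¬q → p there: s:T, v:T. ✓
t: successors {w}; ¬q → p there: w:T. ✓
u: successors {s}; ¬q → p there: s:T. ✓
v: no successors, so ◇(¬q → p) fails. ✗
w: no successors, so ◇(¬q → p) fails. ✗
x: successors {t, v}; ¬q → p there: t:T, v:T. ✓
Satisfying worlds: {s, t, u, x}.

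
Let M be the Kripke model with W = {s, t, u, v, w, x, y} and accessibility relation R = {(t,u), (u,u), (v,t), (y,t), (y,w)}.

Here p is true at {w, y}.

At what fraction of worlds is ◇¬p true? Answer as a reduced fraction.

4/7

s: no successors, so ◇¬p fails. ✗
t: successors {u}; ¬p there: u:T. ✓
u: successors {u}; ¬p there: u:T. ✓
v: successors {t}; ¬p there: t:T. ✓
w: no successors, so ◇¬p fails. ✗
x: no successors, so ◇¬p fails. ✗
y: successors {t, w}; ¬p there: t:T, w:F. ✓
That's 4 of 7 worlds, so 4/7.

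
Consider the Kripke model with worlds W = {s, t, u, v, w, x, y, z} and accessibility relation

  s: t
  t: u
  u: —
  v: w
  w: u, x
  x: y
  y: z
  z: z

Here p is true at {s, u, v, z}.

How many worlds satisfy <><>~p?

2

s: successors {t}; <>~p there: t:F. ✗
t: successors {u}; <>~p there: u:F. ✗
u: no successors, so <><>~p fails. ✗
v: successors {w}; <>~p there: w:T. ✓
w: successors {u, x}; <>~p there: u:F, x:T. ✓
x: successors {y}; <>~p there: y:F. ✗
y: successors {z}; <>~p there: z:F. ✗
z: successors {z}; <>~p there: z:F. ✗
Satisfying worlds: {v, w}.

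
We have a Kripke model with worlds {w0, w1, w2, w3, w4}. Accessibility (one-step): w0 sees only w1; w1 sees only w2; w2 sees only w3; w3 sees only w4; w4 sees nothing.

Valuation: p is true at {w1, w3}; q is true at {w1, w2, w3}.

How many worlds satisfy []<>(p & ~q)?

1

w0: successors {w1}; <>(p & ~q) there: w1:F. ✗
w1: successors {w2}; <>(p & ~q) there: w2:F. ✗
w2: successors {w3}; <>(p & ~q) there: w3:F. ✗
w3: successors {w4}; <>(p & ~q) there: w4:F. ✗
w4: no successors, so []<>(p & ~q) holds vacuously. ✓
Satisfying worlds: {w4}.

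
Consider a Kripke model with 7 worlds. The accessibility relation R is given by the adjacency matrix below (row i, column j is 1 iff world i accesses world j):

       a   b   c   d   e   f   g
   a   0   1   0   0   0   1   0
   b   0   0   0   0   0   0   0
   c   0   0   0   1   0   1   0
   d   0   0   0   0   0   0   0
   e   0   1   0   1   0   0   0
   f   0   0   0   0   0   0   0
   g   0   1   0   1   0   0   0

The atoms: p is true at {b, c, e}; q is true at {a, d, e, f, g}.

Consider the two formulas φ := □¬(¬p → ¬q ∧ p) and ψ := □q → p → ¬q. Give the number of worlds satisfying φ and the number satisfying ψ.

For □¬(¬p → ¬q ∧ p):
a: successors {b, f}; ¬(¬p → ¬q ∧ p) there: b:F, f:T. ✗
b: no successors, so □¬(¬p → ¬q ∧ p) holds vacuously. ✓
c: successors {d, f}; ¬(¬p → ¬q ∧ p) there: d:T, f:T. ✓
d: no successors, so □¬(¬p → ¬q ∧ p) holds vacuously. ✓
e: successors {b, d}; ¬(¬p → ¬q ∧ p) there: b:F, d:T. ✗
f: no successors, so □¬(¬p → ¬q ∧ p) holds vacuously. ✓
g: successors {b, d}; ¬(¬p → ¬q ∧ p) there: b:F, d:T. ✗
— 4 worlds.
For □q → p → ¬q:
a: □q is F, p → ¬q is T. ✓
b: □q is T, p → ¬q is T. ✓
c: □q is T, p → ¬q is T. ✓
d: □q is T, p → ¬q is T. ✓
e: □q is F, p → ¬q is F. ✓
f: □q is T, p → ¬q is T. ✓
g: □q is F, p → ¬q is T. ✓
— 7 worlds.

4 and 7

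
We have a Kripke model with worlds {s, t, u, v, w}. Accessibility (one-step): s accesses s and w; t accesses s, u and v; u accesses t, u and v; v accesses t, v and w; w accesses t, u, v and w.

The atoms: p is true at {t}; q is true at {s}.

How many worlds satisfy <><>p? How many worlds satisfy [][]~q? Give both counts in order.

For <><>p:
s: successors {s, w}; <>p there: s:F, w:T. ✓
t: successors {s, u, v}; <>p there: s:F, u:T, v:T. ✓
u: successors {t, u, v}; <>p there: t:F, u:T, v:T. ✓
v: successors {t, v, w}; <>p there: t:F, v:T, w:T. ✓
w: successors {t, u, v, w}; <>p there: t:F, u:T, v:T, w:T. ✓
— 5 worlds.
For [][]~q:
s: successors {s, w}; []~q there: s:F, w:T. ✗
t: successors {s, u, v}; []~q there: s:F, u:T, v:T. ✗
u: successors {t, u, v}; []~q there: t:F, u:T, v:T. ✗
v: successors {t, v, w}; []~q there: t:F, v:T, w:T. ✗
w: successors {t, u, v, w}; []~q there: t:F, u:T, v:T, w:T. ✗
— 0 worlds.

5 and 0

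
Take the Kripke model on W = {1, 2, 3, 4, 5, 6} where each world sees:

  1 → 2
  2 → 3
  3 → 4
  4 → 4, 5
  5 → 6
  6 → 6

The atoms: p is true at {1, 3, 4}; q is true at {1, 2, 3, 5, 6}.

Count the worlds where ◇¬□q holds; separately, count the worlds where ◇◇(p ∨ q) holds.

3 and 6

For ◇¬□q:
1: successors {2}; ¬□q there: 2:F. ✗
2: successors {3}; ¬□q there: 3:T. ✓
3: successors {4}; ¬□q there: 4:T. ✓
4: successors {4, 5}; ¬□q there: 4:T, 5:F. ✓
5: successors {6}; ¬□q there: 6:F. ✗
6: successors {6}; ¬□q there: 6:F. ✗
— 3 worlds.
For ◇◇(p ∨ q):
1: successors {2}; ◇(p ∨ q) there: 2:T. ✓
2: successors {3}; ◇(p ∨ q) there: 3:T. ✓
3: successors {4}; ◇(p ∨ q) there: 4:T. ✓
4: successors {4, 5}; ◇(p ∨ q) there: 4:T, 5:T. ✓
5: successors {6}; ◇(p ∨ q) there: 6:T. ✓
6: successors {6}; ◇(p ∨ q) there: 6:T. ✓
— 6 worlds.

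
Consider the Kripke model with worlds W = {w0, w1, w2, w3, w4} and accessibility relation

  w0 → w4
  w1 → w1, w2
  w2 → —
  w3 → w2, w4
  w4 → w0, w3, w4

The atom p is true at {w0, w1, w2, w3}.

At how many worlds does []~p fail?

3

w0: successors {w4}; ~p there: w4:T. ✓
w1: successors {w1, w2}; ~p there: w1:F, w2:F. ✗
w2: no successors, so []~p holds vacuously. ✓
w3: successors {w2, w4}; ~p there: w2:F, w4:T. ✗
w4: successors {w0, w3, w4}; ~p there: w0:F, w3:F, w4:T. ✗
Satisfying worlds: {w0, w2}.
So []~p fails at the other 3 worlds.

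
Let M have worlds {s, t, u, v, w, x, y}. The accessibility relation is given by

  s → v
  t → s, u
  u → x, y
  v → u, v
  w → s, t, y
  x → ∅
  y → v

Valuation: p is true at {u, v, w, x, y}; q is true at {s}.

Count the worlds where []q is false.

s: successors {v}; q there: v:F. ✗
t: successors {s, u}; q there: s:T, u:F. ✗
u: successors {x, y}; q there: x:F, y:F. ✗
v: successors {u, v}; q there: u:F, v:F. ✗
w: successors {s, t, y}; q there: s:T, t:F, y:F. ✗
x: no successors, so []q holds vacuously. ✓
y: successors {v}; q there: v:F. ✗
Satisfying worlds: {x}.
So []q fails at the other 6 worlds.

6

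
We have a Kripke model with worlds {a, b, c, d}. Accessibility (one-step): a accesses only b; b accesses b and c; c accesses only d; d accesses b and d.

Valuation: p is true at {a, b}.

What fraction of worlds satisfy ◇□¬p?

a: successors {b}; □¬p there: b:F. ✗
b: successors {b, c}; □¬p there: b:F, c:T. ✓
c: successors {d}; □¬p there: d:F. ✗
d: successors {b, d}; □¬p there: b:F, d:F. ✗
That's 1 of 4 worlds, so 1/4.

1/4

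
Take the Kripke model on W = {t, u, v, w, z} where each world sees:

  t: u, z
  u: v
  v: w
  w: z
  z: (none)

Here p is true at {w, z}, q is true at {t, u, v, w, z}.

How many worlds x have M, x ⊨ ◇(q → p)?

t: successors {u, z}; q → p there: u:F, z:T. ✓
u: successors {v}; q → p there: v:F. ✗
v: successors {w}; q → p there: w:T. ✓
w: successors {z}; q → p there: z:T. ✓
z: no successors, so ◇(q → p) fails. ✗
Satisfying worlds: {t, v, w}.

3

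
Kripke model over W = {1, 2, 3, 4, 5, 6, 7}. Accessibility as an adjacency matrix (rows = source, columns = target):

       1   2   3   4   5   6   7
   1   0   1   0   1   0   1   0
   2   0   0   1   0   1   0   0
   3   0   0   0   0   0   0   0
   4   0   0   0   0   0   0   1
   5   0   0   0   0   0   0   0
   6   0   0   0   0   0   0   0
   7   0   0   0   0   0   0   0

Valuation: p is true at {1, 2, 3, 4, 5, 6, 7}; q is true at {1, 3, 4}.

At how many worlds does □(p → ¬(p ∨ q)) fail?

3

1: successors {2, 4, 6}; p → ¬(p ∨ q) there: 2:F, 4:F, 6:F. ✗
2: successors {3, 5}; p → ¬(p ∨ q) there: 3:F, 5:F. ✗
3: no successors, so □(p → ¬(p ∨ q)) holds vacuously. ✓
4: successors {7}; p → ¬(p ∨ q) there: 7:F. ✗
5: no successors, so □(p → ¬(p ∨ q)) holds vacuously. ✓
6: no successors, so □(p → ¬(p ∨ q)) holds vacuously. ✓
7: no successors, so □(p → ¬(p ∨ q)) holds vacuously. ✓
Satisfying worlds: {3, 5, 6, 7}.
So □(p → ¬(p ∨ q)) fails at the other 3 worlds.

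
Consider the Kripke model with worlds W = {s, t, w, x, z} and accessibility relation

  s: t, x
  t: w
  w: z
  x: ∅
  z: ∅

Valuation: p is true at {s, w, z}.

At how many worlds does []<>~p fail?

3

s: successors {t, x}; <>~p there: t:F, x:F. ✗
t: successors {w}; <>~p there: w:F. ✗
w: successors {z}; <>~p there: z:F. ✗
x: no successors, so []<>~p holds vacuously. ✓
z: no successors, so []<>~p holds vacuously. ✓
Satisfying worlds: {x, z}.
So []<>~p fails at the other 3 worlds.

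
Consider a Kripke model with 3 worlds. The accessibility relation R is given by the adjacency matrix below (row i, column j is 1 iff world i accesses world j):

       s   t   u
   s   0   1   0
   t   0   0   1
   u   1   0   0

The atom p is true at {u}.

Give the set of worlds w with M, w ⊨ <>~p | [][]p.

s: <>~p is T, [][]p is T. ✓
t: <>~p is F, [][]p is F. ✗
u: <>~p is T, [][]p is F. ✓

{s, u}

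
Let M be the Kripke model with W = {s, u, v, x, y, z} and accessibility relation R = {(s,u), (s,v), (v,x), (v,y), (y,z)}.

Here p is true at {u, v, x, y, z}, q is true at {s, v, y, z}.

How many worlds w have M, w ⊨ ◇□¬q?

3

s: successors {u, v}; □¬q there: u:T, v:F. ✓
u: no successors, so ◇□¬q fails. ✗
v: successors {x, y}; □¬q there: x:T, y:F. ✓
x: no successors, so ◇□¬q fails. ✗
y: successors {z}; □¬q there: z:T. ✓
z: no successors, so ◇□¬q fails. ✗
Satisfying worlds: {s, v, y}.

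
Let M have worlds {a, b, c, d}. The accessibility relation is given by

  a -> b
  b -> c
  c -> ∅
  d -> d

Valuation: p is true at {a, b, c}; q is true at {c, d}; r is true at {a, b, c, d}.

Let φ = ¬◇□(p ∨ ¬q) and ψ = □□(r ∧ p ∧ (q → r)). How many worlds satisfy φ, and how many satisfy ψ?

2 and 3

For ¬◇□(p ∨ ¬q):
a: ◇□(p ∨ ¬q) is T. ✗
b: ◇□(p ∨ ¬q) is T. ✗
c: ◇□(p ∨ ¬q) is F. ✓
d: ◇□(p ∨ ¬q) is F. ✓
— 2 worlds.
For □□(r ∧ p ∧ (q → r)):
a: successors {b}; □(r ∧ p ∧ (q → r)) there: b:T. ✓
b: successors {c}; □(r ∧ p ∧ (q → r)) there: c:T. ✓
c: no successors, so □□(r ∧ p ∧ (q → r)) holds vacuously. ✓
d: successors {d}; □(r ∧ p ∧ (q → r)) there: d:F. ✗
— 3 worlds.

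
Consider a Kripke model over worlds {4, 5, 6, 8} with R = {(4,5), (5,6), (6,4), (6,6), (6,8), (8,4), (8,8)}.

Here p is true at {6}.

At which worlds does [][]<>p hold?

{4}

4: successors {5}; []<>p there: 5:T. ✓
5: successors {6}; []<>p there: 6:F. ✗
6: successors {4, 6, 8}; []<>p there: 4:T, 6:F, 8:F. ✗
8: successors {4, 8}; []<>p there: 4:T, 8:F. ✗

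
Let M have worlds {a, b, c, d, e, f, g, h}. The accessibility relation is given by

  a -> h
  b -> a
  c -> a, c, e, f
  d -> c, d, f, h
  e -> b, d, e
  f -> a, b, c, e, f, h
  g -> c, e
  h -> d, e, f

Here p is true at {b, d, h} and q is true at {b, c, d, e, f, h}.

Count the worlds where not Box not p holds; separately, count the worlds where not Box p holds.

5 and 7

For not Box not p:
a: Box not p is F. ✓
b: Box not p is T. ✗
c: Box not p is T. ✗
d: Box not p is F. ✓
e: Box not p is F. ✓
f: Box not p is F. ✓
g: Box not p is T. ✗
h: Box not p is F. ✓
— 5 worlds.
For not Box p:
a: Box p is T. ✗
b: Box p is F. ✓
c: Box p is F. ✓
d: Box p is F. ✓
e: Box p is F. ✓
f: Box p is F. ✓
g: Box p is F. ✓
h: Box p is F. ✓
— 7 worlds.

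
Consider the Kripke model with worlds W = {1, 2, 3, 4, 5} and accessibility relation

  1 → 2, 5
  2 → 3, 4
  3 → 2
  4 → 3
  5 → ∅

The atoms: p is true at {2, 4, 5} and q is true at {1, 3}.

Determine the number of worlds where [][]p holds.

2

1: successors {2, 5}; []p there: 2:F, 5:T. ✗
2: successors {3, 4}; []p there: 3:T, 4:F. ✗
3: successors {2}; []p there: 2:F. ✗
4: successors {3}; []p there: 3:T. ✓
5: no successors, so [][]p holds vacuously. ✓
Satisfying worlds: {4, 5}.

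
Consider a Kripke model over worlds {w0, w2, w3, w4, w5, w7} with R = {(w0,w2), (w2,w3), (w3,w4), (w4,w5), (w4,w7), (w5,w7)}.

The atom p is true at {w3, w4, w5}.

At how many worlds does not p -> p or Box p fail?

1

w0: not p is T, p or Box p is F. ✗
w2: not p is T, p or Box p is T. ✓
w3: not p is F, p or Box p is T. ✓
w4: not p is F, p or Box p is T. ✓
w5: not p is F, p or Box p is T. ✓
w7: not p is T, p or Box p is T. ✓
Satisfying worlds: {w2, w3, w4, w5, w7}.
So not p -> p or Box p fails at the other 1 world.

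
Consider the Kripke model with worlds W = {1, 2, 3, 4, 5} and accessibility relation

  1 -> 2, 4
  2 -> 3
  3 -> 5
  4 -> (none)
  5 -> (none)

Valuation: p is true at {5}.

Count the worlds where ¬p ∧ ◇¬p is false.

1: ¬p is T, ◇¬p is T. ✓
2: ¬p is T, ◇¬p is T. ✓
3: ¬p is T, ◇¬p is F. ✗
4: ¬p is T, ◇¬p is F. ✗
5: ¬p is F, ◇¬p is F. ✗
Satisfying worlds: {1, 2}.
So ¬p ∧ ◇¬p fails at the other 3 worlds.

3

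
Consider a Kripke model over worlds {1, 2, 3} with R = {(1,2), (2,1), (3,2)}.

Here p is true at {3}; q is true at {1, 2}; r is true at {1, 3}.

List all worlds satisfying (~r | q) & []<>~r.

1: ~r | q is T, []<>~r is F. ✗
2: ~r | q is T, []<>~r is T. ✓
3: ~r | q is F, []<>~r is F. ✗

{2}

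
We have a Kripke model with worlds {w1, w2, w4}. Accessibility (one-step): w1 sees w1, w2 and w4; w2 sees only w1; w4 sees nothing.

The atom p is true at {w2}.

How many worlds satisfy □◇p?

2

w1: successors {w1, w2, w4}; ◇p there: w1:T, w2:F, w4:F. ✗
w2: successors {w1}; ◇p there: w1:T. ✓
w4: no successors, so □◇p holds vacuously. ✓
Satisfying worlds: {w2, w4}.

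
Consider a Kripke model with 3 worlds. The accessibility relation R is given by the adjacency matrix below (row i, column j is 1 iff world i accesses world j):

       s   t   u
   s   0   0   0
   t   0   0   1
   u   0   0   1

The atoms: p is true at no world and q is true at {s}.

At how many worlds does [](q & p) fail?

s: no successors, so [](q & p) holds vacuously. ✓
t: successors {u}; q & p there: u:F. ✗
u: successors {u}; q & p there: u:F. ✗
Satisfying worlds: {s}.
So [](q & p) fails at the other 2 worlds.

2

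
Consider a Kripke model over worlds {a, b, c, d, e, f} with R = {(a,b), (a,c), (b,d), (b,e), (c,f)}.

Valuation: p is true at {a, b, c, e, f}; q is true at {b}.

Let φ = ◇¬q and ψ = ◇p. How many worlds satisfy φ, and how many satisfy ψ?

3 and 3

For ◇¬q:
a: successors {b, c}; ¬q there: b:F, c:T. ✓
b: successors {d, e}; ¬q there: d:T, e:T. ✓
c: successors {f}; ¬q there: f:T. ✓
d: no successors, so ◇¬q fails. ✗
e: no successors, so ◇¬q fails. ✗
f: no successors, so ◇¬q fails. ✗
— 3 worlds.
For ◇p:
a: successors {b, c}; p there: b:T, c:T. ✓
b: successors {d, e}; p there: d:F, e:T. ✓
c: successors {f}; p there: f:T. ✓
d: no successors, so ◇p fails. ✗
e: no successors, so ◇p fails. ✗
f: no successors, so ◇p fails. ✗
— 3 worlds.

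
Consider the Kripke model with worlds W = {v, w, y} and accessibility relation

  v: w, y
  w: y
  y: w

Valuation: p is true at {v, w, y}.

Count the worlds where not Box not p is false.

0

v: Box not p is F. ✓
w: Box not p is F. ✓
y: Box not p is F. ✓
Satisfying worlds: {v, w, y}.
So not Box not p fails at the other 0 worlds.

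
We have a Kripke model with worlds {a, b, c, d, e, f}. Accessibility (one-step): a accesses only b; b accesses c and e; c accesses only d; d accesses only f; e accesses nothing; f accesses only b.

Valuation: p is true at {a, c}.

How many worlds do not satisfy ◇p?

5

a: successors {b}; p there: b:F. ✗
b: successors {c, e}; p there: c:T, e:F. ✓
c: successors {d}; p there: d:F. ✗
d: successors {f}; p there: f:F. ✗
e: no successors, so ◇p fails. ✗
f: successors {b}; p there: b:F. ✗
Satisfying worlds: {b}.
So ◇p fails at the other 5 worlds.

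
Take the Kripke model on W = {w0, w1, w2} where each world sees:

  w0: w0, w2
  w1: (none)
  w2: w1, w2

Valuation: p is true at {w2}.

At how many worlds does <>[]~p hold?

w0: successors {w0, w2}; []~p there: w0:F, w2:F. ✗
w1: no successors, so <>[]~p fails. ✗
w2: successors {w1, w2}; []~p there: w1:T, w2:F. ✓
Satisfying worlds: {w2}.

1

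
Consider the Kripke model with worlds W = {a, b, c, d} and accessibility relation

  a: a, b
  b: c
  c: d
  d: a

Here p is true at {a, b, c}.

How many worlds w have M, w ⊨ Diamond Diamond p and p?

2

a: Diamond Diamond p is T, p is T. ✓
b: Diamond Diamond p is F, p is T. ✗
c: Diamond Diamond p is T, p is T. ✓
d: Diamond Diamond p is T, p is F. ✗
Satisfying worlds: {a, c}.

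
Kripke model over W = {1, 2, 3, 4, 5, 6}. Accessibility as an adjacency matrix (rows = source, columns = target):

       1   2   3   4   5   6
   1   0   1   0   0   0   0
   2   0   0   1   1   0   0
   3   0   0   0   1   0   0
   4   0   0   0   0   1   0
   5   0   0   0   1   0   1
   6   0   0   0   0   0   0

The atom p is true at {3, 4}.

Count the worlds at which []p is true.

3

1: successors {2}; p there: 2:F. ✗
2: successors {3, 4}; p there: 3:T, 4:T. ✓
3: successors {4}; p there: 4:T. ✓
4: successors {5}; p there: 5:F. ✗
5: successors {4, 6}; p there: 4:T, 6:F. ✗
6: no successors, so []p holds vacuously. ✓
Satisfying worlds: {2, 3, 6}.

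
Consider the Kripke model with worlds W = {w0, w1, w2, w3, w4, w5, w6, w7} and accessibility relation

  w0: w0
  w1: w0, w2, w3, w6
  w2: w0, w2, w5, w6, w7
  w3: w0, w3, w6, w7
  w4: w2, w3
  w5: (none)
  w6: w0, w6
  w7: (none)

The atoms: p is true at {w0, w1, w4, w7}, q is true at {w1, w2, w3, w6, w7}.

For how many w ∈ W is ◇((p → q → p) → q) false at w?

w0: successors {w0}; (p → q → p) → q there: w0:F. ✗
w1: successors {w0, w2, w3, w6}; (p → q → p) → q there: w0:F, w2:T, w3:T, w6:T. ✓
w2: successors {w0, w2, w5, w6, w7}; (p → q → p) → q there: w0:F, w2:T, w5:F, w6:T, w7:T. ✓
w3: successors {w0, w3, w6, w7}; (p → q → p) → q there: w0:F, w3:T, w6:T, w7:T. ✓
w4: successors {w2, w3}; (p → q → p) → q there: w2:T, w3:T. ✓
w5: no successors, so ◇((p → q → p) → q) fails. ✗
w6: successors {w0, w6}; (p → q → p) → q there: w0:F, w6:T. ✓
w7: no successors, so ◇((p → q → p) → q) fails. ✗
Satisfying worlds: {w1, w2, w3, w4, w6}.
So ◇((p → q → p) → q) fails at the other 3 worlds.

3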